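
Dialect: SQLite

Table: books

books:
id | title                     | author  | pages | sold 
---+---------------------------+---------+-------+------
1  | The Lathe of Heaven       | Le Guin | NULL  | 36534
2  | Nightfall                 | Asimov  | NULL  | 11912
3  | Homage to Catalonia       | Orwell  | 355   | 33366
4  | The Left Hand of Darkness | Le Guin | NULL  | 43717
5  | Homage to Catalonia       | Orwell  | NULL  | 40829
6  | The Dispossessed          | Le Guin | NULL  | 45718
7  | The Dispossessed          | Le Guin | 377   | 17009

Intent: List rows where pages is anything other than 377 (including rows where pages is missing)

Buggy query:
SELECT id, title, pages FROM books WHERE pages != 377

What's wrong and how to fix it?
Bug: Inequality against NULL is unknown, not true; rows with NULL are dropped

Fix: Handle NULL separately with IS NULL alongside the inequality

Corrected query:
SELECT id, title, pages FROM books WHERE pages != 377 OR pages IS NULL

Result:
id | title                     | pages
---+---------------------------+------
1  | The Lathe of Heaven       | NULL 
2  | Nightfall                 | NULL 
3  | Homage to Catalonia       | 355  
4  | The Left Hand of Darkness | NULL 
5  | Homage to Catalonia       | NULL 
6  | The Dispossessed          | NULL 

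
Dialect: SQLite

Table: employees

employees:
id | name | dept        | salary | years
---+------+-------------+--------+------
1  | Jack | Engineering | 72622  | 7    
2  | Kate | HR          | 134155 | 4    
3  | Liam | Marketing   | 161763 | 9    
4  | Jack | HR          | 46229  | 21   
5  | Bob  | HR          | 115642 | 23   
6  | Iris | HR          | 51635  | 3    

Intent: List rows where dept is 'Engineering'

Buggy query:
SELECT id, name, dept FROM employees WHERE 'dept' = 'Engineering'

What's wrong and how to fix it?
Bug: 'dept' in single quotes is a string literal, not the column; the comparison is literal-vs-literal and never true

Fix: Remove the quotes around the column name (or use double quotes for an identifier)

Corrected query:
SELECT id, name, dept FROM employees WHERE dept = 'Engineering'

Result:
id | name | dept       
---+------+------------
1  | Jack | Engineering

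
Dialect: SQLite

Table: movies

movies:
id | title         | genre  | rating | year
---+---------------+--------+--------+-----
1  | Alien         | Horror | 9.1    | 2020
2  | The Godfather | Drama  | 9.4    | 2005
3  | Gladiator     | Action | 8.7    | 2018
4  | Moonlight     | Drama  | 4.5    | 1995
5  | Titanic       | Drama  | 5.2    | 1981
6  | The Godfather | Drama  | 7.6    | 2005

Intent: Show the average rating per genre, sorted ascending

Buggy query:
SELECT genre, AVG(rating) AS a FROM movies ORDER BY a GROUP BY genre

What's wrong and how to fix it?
Bug: ORDER BY appears before GROUP BY; SQL clause order requires GROUP BY first

Fix: Move ORDER BY to the end, after GROUP BY

Corrected query:
SELECT genre, AVG(rating) AS a FROM movies GROUP BY genre ORDER BY a

Result:
genre  | a    
-------+------
Drama  | 6.675
Action | 8.7  
Horror | 9.1  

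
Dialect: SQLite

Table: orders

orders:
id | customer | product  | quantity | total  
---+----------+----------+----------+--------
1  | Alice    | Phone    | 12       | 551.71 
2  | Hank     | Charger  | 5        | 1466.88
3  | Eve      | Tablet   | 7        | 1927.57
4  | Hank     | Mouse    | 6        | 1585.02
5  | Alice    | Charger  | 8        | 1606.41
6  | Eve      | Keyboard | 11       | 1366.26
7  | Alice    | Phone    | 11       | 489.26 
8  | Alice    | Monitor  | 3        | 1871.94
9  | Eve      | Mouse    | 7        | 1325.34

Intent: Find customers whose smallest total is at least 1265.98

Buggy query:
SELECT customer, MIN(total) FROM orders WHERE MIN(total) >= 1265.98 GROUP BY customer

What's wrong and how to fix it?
Bug: Aggregates like MIN are computed per group after WHERE runs

Fix: Use HAVING for the per-group MIN condition

Corrected query:
SELECT customer, MIN(total) FROM orders GROUP BY customer HAVING MIN(total) >= 1265.98

Result:
customer | MIN(total)
---------+-----------
Eve      | 1325.34   
Hank     | 1466.88   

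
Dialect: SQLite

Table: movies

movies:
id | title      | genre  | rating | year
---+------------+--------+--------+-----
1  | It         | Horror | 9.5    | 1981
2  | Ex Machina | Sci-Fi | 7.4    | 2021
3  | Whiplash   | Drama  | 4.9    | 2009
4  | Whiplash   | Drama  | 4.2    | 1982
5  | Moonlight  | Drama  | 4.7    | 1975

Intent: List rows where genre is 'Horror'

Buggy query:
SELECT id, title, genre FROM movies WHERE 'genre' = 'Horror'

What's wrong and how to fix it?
Bug: Single quotes denote string literals in SQL; the column name is being compared as a constant string

Fix: Reference the column as genre without single quotes

Corrected query:
SELECT id, title, genre FROM movies WHERE genre = 'Horror'

Result:
id | title | genre 
---+-------+-------
1  | It    | Horror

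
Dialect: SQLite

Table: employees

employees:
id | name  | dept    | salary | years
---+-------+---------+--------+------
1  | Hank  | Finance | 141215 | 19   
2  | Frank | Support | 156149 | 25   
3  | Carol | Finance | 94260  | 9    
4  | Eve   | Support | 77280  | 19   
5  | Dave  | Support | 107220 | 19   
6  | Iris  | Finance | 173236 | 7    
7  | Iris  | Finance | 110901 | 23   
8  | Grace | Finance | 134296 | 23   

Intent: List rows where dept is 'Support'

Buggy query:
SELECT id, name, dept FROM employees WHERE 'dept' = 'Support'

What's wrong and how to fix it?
Bug: Single quotes denote string literals in SQL; the column name is being compared as a constant string

Fix: Remove the quotes around the column name (or use double quotes for an identifier)

Corrected query:
SELECT id, name, dept FROM employees WHERE dept = 'Support'

Result:
id | name  | dept   
---+-------+--------
2  | Frank | Support
4  | Eve   | Support
5  | Dave  | Support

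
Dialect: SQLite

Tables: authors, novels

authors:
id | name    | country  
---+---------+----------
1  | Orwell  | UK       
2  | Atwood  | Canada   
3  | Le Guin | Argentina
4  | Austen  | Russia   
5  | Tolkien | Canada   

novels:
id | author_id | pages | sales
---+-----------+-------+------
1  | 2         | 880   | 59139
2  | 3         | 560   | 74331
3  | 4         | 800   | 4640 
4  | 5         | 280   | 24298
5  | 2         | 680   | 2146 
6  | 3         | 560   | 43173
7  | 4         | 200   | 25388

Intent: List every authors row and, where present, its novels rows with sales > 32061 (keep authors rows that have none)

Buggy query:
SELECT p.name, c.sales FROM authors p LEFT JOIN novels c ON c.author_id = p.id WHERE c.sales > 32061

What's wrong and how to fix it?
Bug: A WHERE condition on the right-hand table after LEFT JOIN drops unmatched parents

Fix: Move the right-table condition into the ON clause so unmatched parents are kept

Corrected query:
SELECT p.name, c.sales FROM authors p LEFT JOIN novels c ON c.author_id = p.id AND c.sales > 32061

Result:
name    | sales
--------+------
Orwell  | NULL 
Atwood  | 59139
Le Guin | 43173
Le Guin | 74331
Austen  | NULL 
Tolkien | NULL 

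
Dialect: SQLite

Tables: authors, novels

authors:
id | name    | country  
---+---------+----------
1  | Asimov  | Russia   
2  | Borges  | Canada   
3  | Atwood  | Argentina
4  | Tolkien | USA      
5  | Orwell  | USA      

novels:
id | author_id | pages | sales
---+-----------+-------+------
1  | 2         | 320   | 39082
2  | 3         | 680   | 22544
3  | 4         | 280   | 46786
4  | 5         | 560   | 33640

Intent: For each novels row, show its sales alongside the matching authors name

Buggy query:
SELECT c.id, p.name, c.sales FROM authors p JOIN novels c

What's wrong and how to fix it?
Bug: Missing join condition: each novels row is matched to all authors rows instead of just its own

Fix: Add ON c.author_id = p.id to the JOIN

Corrected query:
SELECT c.id, p.name, c.sales FROM authors p JOIN novels c ON c.author_id = p.id

Result:
id | name    | sales
---+---------+------
1  | Borges  | 39082
2  | Atwood  | 22544
3  | Tolkien | 46786
4  | Orwell  | 33640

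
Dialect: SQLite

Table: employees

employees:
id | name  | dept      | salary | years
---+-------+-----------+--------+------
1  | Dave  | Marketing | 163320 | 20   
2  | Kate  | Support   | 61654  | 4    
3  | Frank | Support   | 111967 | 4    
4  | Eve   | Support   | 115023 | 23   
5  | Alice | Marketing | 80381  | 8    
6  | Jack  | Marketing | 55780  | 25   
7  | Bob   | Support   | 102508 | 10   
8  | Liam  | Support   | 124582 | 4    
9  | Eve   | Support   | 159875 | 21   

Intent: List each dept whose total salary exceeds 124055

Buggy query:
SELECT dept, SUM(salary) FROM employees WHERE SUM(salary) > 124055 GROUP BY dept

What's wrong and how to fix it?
Bug: Aggregate functions cannot appear in a WHERE clause

Fix: Use HAVING (which filters groups after aggregation) instead of WHERE

Corrected query:
SELECT dept, SUM(salary) FROM employees GROUP BY dept HAVING SUM(salary) > 124055

Result:
dept      | SUM(salary)
----------+------------
Marketing | 299481     
Support   | 675609     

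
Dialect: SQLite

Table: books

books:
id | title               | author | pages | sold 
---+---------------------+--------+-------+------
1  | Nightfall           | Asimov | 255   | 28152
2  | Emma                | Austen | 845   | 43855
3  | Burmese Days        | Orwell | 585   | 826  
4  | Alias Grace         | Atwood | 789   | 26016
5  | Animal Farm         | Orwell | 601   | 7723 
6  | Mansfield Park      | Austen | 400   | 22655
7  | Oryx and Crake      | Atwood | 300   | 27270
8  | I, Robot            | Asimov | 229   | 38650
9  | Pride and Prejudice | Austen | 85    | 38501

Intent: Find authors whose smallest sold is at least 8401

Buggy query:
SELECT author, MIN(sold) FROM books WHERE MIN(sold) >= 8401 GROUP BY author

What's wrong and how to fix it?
Bug: Aggregates like MIN are computed per group after WHERE runs

Fix: Replace WHERE with HAVING after the GROUP BY

Corrected query:
SELECT author, MIN(sold) FROM books GROUP BY author HAVING MIN(sold) >= 8401

Result:
author | MIN(sold)
-------+----------
Asimov | 28152    
Atwood | 26016    
Austen | 22655    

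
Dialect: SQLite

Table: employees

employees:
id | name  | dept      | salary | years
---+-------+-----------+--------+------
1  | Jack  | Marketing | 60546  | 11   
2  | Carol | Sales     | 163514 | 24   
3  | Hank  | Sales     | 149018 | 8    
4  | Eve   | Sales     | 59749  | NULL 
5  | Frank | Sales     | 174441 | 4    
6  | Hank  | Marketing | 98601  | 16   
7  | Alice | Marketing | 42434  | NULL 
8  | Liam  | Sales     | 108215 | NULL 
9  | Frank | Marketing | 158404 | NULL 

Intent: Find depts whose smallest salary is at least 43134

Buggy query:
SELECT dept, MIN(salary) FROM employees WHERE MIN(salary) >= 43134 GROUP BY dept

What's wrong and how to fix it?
Bug: MIN() in WHERE is a misuse of aggregate

Fix: Replace WHERE with HAVING after the GROUP BY

Corrected query:
SELECT dept, MIN(salary) FROM employees GROUP BY dept HAVING MIN(salary) >= 43134

Result:
dept  | MIN(salary)
------+------------
Sales | 59749      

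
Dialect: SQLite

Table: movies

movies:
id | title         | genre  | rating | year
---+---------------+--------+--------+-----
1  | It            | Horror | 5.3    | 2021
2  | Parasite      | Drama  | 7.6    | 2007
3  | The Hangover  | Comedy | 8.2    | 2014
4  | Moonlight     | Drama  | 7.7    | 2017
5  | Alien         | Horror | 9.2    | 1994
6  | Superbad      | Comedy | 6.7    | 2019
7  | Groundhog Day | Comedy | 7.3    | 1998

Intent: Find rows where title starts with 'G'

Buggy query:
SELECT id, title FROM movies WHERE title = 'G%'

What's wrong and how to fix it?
Bug: '=' compares the literal string including the % character; pattern matching needs LIKE

Fix: Use LIKE for wildcard pattern matching

Corrected query:
SELECT id, title FROM movies WHERE title LIKE 'G%'

Result:
id | title        
---+--------------
7  | Groundhog Day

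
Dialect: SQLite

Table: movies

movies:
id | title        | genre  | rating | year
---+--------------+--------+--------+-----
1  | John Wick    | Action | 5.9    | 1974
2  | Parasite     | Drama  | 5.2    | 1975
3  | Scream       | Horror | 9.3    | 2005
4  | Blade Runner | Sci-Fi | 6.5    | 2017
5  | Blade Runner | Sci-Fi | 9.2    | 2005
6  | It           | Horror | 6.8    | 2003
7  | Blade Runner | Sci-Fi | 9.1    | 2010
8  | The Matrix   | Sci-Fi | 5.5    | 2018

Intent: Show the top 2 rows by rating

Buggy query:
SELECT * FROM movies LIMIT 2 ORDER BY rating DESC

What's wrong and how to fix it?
Bug: LIMIT must come after ORDER BY

Fix: Sort with ORDER BY, then apply LIMIT

Corrected query:
SELECT * FROM movies ORDER BY rating DESC LIMIT 2

Result:
id | title        | genre  | rating | year
---+--------------+--------+--------+-----
3  | Scream       | Horror | 9.3    | 2005
5  | Blade Runner | Sci-Fi | 9.2    | 2005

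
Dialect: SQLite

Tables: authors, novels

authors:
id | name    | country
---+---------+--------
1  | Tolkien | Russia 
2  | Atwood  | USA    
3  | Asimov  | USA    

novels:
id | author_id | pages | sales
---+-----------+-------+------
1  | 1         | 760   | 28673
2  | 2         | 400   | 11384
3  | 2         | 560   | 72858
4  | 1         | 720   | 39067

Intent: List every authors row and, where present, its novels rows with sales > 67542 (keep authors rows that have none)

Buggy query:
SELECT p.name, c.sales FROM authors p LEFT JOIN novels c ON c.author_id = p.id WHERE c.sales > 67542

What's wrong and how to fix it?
Bug: Filtering c.sales in WHERE discards the NULL rows produced by LEFT JOIN, turning it into an inner join

Fix: Put 'c.sales > 67542' in the JOIN's ON clause instead of WHERE

Corrected query:
SELECT p.name, c.sales FROM authors p LEFT JOIN novels c ON c.author_id = p.id AND c.sales > 67542

Result:
name    | sales
--------+------
Tolkien | NULL 
Atwood  | 72858
Asimov  | NULL 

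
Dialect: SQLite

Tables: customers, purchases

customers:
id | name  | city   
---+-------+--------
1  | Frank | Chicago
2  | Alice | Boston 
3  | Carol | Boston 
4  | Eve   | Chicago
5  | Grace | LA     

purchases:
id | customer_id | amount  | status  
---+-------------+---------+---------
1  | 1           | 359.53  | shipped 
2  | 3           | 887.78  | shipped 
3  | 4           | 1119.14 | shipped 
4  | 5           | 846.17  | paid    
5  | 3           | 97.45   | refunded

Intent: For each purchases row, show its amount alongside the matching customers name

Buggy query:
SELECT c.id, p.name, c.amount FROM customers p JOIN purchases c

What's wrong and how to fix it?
Bug: Missing join condition: each purchases row is matched to all customers rows instead of just its own

Fix: Add ON c.customer_id = p.id to the JOIN

Corrected query:
SELECT c.id, p.name, c.amount FROM customers p JOIN purchases c ON c.customer_id = p.id

Result:
id | name  | amount 
---+-------+--------
1  | Frank | 359.53 
2  | Carol | 887.78 
3  | Eve   | 1119.14
4  | Grace | 846.17 
5  | Carol | 97.45  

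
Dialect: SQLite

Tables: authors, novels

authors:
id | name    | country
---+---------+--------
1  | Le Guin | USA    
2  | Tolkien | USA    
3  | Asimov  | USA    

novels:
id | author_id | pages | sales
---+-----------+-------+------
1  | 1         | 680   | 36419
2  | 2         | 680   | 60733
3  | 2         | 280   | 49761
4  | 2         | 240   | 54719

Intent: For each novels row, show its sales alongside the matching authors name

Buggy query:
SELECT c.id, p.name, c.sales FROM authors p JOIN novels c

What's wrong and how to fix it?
Bug: JOIN with no ON clause produces a cartesian product; every novels row pairs with every authors row

Fix: Specify the join condition linking the foreign key to the parent id

Corrected query:
SELECT c.id, p.name, c.sales FROM authors p JOIN novels c ON c.author_id = p.id

Result:
id | name    | sales
---+---------+------
1  | Le Guin | 36419
2  | Tolkien | 60733
3  | Tolkien | 49761
4  | Tolkien | 54719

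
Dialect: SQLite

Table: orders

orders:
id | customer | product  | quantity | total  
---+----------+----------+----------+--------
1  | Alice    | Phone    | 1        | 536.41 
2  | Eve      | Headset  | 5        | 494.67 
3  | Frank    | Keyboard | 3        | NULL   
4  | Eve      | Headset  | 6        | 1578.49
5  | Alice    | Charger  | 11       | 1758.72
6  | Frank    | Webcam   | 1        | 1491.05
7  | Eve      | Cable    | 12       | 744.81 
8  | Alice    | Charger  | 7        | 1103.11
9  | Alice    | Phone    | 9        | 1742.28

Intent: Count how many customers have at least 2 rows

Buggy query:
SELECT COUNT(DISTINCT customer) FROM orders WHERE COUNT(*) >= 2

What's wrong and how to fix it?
Bug: COUNT(*) cannot appear in WHERE; the per-group count doesn't exist yet

Fix: Group first with HAVING COUNT(*) >= 2, then COUNT the resulting groups

Corrected query:
SELECT COUNT(*) FROM (SELECT customer FROM orders GROUP BY customer HAVING COUNT(*) >= 2)

Result:
COUNT(*)
--------
3       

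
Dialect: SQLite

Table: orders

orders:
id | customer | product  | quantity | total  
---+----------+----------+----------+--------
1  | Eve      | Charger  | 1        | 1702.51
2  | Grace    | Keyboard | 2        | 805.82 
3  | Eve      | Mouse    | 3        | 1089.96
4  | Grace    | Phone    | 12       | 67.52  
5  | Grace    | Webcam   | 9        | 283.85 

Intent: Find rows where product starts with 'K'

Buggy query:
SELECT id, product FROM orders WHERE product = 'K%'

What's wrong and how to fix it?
Bug: '=' compares the literal string including the % character; pattern matching needs LIKE

Fix: Use LIKE for wildcard pattern matching

Corrected query:
SELECT id, product FROM orders WHERE product LIKE 'K%'

Result:
id | product 
---+---------
2  | Keyboard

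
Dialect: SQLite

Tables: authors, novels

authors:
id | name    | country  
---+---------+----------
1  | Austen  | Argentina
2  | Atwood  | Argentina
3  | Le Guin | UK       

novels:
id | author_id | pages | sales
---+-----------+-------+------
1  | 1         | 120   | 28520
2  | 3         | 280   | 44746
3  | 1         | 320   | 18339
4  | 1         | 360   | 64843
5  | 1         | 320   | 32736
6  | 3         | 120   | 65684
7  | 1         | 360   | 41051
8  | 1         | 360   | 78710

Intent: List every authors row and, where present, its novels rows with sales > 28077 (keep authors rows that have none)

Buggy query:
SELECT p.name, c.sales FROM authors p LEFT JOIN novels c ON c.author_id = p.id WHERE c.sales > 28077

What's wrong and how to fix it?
Bug: Filtering c.sales in WHERE discards the NULL rows produced by LEFT JOIN, turning it into an inner join

Fix: Move the right-table condition into the ON clause so unmatched parents are kept

Corrected query:
SELECT p.name, c.sales FROM authors p LEFT JOIN novels c ON c.author_id = p.id AND c.sales > 28077

Result:
name    | sales
--------+------
Austen  | 28520
Austen  | 32736
Austen  | 41051
Austen  | 64843
Austen  | 78710
Atwood  | NULL 
Le Guin | 44746
Le Guin | 65684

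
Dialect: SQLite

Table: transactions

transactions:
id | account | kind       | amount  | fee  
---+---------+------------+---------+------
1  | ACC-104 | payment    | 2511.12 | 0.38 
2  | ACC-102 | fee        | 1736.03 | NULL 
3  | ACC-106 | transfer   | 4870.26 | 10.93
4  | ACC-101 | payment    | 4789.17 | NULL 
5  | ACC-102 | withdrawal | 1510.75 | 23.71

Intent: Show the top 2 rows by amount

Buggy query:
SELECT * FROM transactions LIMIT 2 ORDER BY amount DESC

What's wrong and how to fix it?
Bug: ORDER BY cannot follow LIMIT; LIMIT is the final clause

Fix: Sort with ORDER BY, then apply LIMIT

Corrected query:
SELECT * FROM transactions ORDER BY amount DESC LIMIT 2

Result:
id | account | kind     | amount  | fee  
---+---------+----------+---------+------
3  | ACC-106 | transfer | 4870.26 | 10.93
4  | ACC-101 | payment  | 4789.17 | NULL 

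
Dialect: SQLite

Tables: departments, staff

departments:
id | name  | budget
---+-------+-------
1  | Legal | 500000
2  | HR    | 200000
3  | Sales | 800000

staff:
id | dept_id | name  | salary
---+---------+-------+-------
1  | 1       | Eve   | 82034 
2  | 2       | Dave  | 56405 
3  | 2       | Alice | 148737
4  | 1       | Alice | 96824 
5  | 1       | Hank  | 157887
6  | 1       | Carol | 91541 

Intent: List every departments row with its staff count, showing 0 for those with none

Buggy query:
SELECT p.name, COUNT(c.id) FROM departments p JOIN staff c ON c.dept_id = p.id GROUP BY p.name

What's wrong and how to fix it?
Bug: An inner join excludes parents with zero children

Fix: Use LEFT JOIN so parents without children still appear (COUNT(c.id) gives 0)

Corrected query:
SELECT p.name, COUNT(c.id) FROM departments p LEFT JOIN staff c ON c.dept_id = p.id GROUP BY p.name

Result:
name  | COUNT(c.id)
------+------------
HR    | 2          
Legal | 4          
Sales | 0          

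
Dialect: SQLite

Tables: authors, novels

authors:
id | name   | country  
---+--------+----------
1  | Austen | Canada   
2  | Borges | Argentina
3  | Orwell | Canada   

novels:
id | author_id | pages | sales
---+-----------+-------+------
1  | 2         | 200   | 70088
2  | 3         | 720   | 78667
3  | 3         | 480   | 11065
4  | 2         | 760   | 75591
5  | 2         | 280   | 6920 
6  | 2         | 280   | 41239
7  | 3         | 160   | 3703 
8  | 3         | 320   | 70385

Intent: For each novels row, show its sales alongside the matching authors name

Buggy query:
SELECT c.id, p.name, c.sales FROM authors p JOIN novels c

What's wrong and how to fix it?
Bug: JOIN with no ON clause produces a cartesian product; every novels row pairs with every authors row

Fix: Specify the join condition linking the foreign key to the parent id

Corrected query:
SELECT c.id, p.name, c.sales FROM authors p JOIN novels c ON c.author_id = p.id

Result:
id | name   | sales
---+--------+------
1  | Borges | 70088
2  | Orwell | 78667
3  | Orwell | 11065
4  | Borges | 75591
5  | Borges | 6920 
6  | Borges | 41239
7  | Orwell | 3703 
8  | Orwell | 70385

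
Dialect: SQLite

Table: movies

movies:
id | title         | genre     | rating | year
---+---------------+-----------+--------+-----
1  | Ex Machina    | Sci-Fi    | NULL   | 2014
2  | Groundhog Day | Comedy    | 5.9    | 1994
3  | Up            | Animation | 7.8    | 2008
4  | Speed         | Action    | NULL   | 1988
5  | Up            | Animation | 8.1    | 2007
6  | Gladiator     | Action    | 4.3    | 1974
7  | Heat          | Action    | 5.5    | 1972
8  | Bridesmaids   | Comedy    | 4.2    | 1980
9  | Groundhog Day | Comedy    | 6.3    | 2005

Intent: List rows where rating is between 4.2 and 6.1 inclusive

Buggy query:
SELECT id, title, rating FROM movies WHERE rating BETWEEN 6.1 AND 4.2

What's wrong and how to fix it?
Bug: BETWEEN expects the lower bound first; with 6.1 AND 4.2 the range is empty

Fix: Swap the bounds so the smaller value comes first

Corrected query:
SELECT id, title, rating FROM movies WHERE rating BETWEEN 4.2 AND 6.1

Result:
id | title         | rating
---+---------------+-------
2  | Groundhog Day | 5.9   
6  | Gladiator     | 4.3   
7  | Heat          | 5.5   
8  | Bridesmaids   | 4.2   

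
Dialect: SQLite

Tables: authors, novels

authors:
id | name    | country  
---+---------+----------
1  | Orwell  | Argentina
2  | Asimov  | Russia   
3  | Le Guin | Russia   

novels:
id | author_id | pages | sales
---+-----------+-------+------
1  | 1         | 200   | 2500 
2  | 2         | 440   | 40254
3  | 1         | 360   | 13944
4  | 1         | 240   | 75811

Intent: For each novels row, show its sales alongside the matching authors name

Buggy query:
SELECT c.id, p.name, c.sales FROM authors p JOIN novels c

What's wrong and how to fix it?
Bug: Missing join condition: each novels row is matched to all authors rows instead of just its own

Fix: Add ON c.author_id = p.id to the JOIN

Corrected query:
SELECT c.id, p.name, c.sales FROM authors p JOIN novels c ON c.author_id = p.id

Result:
id | name   | sales
---+--------+------
1  | Orwell | 2500 
2  | Asimov | 40254
3  | Orwell | 13944
4  | Orwell | 75811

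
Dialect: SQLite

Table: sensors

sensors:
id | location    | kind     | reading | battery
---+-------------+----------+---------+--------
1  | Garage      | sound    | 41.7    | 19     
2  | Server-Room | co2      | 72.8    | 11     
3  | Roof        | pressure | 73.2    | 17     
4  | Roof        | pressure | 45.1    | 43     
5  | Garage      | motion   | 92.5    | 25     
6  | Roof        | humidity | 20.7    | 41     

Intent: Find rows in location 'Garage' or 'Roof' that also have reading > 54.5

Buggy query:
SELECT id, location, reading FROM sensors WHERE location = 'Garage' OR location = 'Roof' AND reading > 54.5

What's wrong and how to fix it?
Bug: AND binds tighter than OR, so this parses as location = 'Garage' OR (location = 'Roof' AND reading > 54.5)

Fix: Add parentheses around the OR so the AND applies to both alternatives

Corrected query:
SELECT id, location, reading FROM sensors WHERE (location = 'Garage' OR location = 'Roof') AND reading > 54.5

Result:
id | location | reading
---+----------+--------
3  | Roof     | 73.2   
5  | Garage   | 92.5   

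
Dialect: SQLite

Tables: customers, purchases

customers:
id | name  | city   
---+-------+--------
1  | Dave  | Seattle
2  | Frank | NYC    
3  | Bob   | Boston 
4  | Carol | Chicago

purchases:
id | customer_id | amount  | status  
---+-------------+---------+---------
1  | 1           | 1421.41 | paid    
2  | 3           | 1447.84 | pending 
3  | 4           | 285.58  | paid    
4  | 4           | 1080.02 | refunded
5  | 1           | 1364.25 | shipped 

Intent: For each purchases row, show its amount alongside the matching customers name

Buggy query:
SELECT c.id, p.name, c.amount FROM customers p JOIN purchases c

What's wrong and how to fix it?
Bug: Missing join condition: each purchases row is matched to all customers rows instead of just its own

Fix: Specify the join condition linking the foreign key to the parent id

Corrected query:
SELECT c.id, p.name, c.amount FROM customers p JOIN purchases c ON c.customer_id = p.id

Result:
id | name  | amount 
---+-------+--------
1  | Dave  | 1421.41
2  | Bob   | 1447.84
3  | Carol | 285.58 
4  | Carol | 1080.02
5  | Dave  | 1364.25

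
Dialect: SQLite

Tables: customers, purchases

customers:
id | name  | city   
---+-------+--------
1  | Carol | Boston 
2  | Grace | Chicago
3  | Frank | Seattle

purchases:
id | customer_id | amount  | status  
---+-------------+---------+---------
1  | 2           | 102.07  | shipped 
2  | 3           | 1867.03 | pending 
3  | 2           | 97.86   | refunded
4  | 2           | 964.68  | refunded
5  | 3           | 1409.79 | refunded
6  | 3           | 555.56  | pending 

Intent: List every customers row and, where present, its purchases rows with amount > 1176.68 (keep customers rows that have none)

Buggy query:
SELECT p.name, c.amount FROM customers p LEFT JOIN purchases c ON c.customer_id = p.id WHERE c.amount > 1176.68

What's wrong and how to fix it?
Bug: A WHERE condition on the right-hand table after LEFT JOIN drops unmatched parents

Fix: Put 'c.amount > 1176.68' in the JOIN's ON clause instead of WHERE

Corrected query:
SELECT p.name, c.amount FROM customers p LEFT JOIN purchases c ON c.customer_id = p.id AND c.amount > 1176.68

Result:
name  | amount 
------+--------
Carol | NULL   
Grace | NULL   
Frank | 1409.79
Frank | 1867.03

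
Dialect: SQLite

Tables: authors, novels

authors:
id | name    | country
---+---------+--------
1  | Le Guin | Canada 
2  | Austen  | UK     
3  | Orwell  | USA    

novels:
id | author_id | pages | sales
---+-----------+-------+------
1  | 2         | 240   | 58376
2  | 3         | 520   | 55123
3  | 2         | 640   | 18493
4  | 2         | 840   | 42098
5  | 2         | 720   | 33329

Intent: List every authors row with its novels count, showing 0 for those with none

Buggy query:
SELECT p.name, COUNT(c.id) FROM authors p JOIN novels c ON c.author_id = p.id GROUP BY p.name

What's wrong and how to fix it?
Bug: INNER JOIN drops authors rows that have no matching novels rows

Fix: Use LEFT JOIN so parents without children still appear (COUNT(c.id) gives 0)

Corrected query:
SELECT p.name, COUNT(c.id) FROM authors p LEFT JOIN novels c ON c.author_id = p.id GROUP BY p.name

Result:
name    | COUNT(c.id)
--------+------------
Austen  | 4          
Le Guin | 0          
Orwell  | 1          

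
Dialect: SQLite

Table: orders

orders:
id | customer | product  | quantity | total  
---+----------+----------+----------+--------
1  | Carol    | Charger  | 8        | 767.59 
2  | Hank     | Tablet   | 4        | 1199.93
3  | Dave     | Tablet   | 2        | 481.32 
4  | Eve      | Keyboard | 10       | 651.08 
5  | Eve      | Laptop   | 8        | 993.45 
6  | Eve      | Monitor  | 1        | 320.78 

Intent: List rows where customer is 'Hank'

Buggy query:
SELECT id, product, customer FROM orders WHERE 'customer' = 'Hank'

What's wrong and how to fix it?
Bug: 'customer' in single quotes is a string literal, not the column; the comparison is literal-vs-literal and never true

Fix: Remove the quotes around the column name (or use double quotes for an identifier)

Corrected query:
SELECT id, product, customer FROM orders WHERE customer = 'Hank'

Result:
id | product | customer
---+---------+---------
2  | Tablet  | Hank    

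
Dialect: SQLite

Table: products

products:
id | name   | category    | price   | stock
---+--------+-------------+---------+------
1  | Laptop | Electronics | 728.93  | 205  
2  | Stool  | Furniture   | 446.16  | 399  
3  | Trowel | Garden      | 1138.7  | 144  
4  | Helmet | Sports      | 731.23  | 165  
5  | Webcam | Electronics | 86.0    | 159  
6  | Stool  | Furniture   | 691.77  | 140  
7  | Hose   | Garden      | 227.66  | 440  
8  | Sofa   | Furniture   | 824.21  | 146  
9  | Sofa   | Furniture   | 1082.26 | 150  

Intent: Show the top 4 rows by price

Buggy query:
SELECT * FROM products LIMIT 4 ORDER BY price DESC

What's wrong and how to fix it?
Bug: ORDER BY cannot follow LIMIT; LIMIT is the final clause

Fix: Sort with ORDER BY, then apply LIMIT

Corrected query:
SELECT * FROM products ORDER BY price DESC LIMIT 4

Result:
id | name   | category  | price   | stock
---+--------+-----------+---------+------
3  | Trowel | Garden    | 1138.7  | 144  
9  | Sofa   | Furniture | 1082.26 | 150  
8  | Sofa   | Furniture | 824.21  | 146  
4  | Helmet | Sports    | 731.23  | 165  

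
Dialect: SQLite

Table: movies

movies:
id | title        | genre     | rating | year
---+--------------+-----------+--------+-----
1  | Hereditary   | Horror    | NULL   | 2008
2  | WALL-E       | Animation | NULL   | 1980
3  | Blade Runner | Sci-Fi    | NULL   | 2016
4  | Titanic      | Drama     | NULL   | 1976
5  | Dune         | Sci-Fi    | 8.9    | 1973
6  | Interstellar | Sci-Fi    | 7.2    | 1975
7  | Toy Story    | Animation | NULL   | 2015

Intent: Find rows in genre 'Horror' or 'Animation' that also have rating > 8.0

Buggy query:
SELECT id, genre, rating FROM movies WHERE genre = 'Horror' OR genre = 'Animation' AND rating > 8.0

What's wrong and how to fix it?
Bug: Without parentheses, AND is evaluated before OR, so the rating filter only applies to the 'Animation' branch

Fix: Add parentheses around the OR so the AND applies to both alternatives

Corrected query:
SELECT id, genre, rating FROM movies WHERE (genre = 'Horror' OR genre = 'Animation') AND rating > 8.0

Result:
(no rows)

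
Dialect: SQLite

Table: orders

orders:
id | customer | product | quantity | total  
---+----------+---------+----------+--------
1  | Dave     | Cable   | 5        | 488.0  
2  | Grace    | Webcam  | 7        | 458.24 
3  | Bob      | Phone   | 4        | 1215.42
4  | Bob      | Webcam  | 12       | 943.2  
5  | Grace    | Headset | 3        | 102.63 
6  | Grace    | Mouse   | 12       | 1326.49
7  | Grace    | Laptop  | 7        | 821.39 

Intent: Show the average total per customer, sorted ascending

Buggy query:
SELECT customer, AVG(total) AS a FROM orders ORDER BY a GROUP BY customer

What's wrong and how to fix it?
Bug: ORDER BY appears before GROUP BY; SQL clause order requires GROUP BY first

Fix: Move ORDER BY to the end, after GROUP BY

Corrected query:
SELECT customer, AVG(total) AS a FROM orders GROUP BY customer ORDER BY a

Result:
customer | a       
---------+---------
Dave     | 488     
Grace    | 677.1875
Bob      | 1079.31 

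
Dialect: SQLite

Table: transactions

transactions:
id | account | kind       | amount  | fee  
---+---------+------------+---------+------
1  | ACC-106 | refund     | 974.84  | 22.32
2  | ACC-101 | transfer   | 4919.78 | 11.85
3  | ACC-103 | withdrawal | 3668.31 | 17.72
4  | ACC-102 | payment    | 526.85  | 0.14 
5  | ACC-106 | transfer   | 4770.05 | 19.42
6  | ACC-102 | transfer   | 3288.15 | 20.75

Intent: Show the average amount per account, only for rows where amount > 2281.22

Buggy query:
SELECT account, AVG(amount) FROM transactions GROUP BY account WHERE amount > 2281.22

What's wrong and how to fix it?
Bug: WHERE cannot follow GROUP BY

Fix: Move the WHERE clause before GROUP BY

Corrected query:
SELECT account, AVG(amount) FROM transactions WHERE amount > 2281.22 GROUP BY account

Result:
account | AVG(amount)
--------+------------
ACC-101 | 4919.78    
ACC-102 | 3288.15    
ACC-103 | 3668.31    
ACC-106 | 4770.05    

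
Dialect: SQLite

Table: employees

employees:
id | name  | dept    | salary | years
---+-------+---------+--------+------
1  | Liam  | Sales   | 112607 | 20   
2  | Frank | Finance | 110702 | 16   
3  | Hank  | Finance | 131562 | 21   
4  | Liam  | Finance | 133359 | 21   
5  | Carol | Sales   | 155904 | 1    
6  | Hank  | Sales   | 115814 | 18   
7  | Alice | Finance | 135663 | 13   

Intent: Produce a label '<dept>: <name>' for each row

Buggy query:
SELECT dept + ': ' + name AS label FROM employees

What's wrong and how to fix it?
Bug: '+' is numeric addition; on text columns SQLite converts them to 0 instead of concatenating

Fix: Replace + with || to concatenate text

Corrected query:
SELECT dept || ': ' || name AS label FROM employees

Result:
label         
--------------
Sales: Liam   
Finance: Frank
Finance: Hank 
Finance: Liam 
Sales: Carol  
Sales: Hank   
Finance: Alice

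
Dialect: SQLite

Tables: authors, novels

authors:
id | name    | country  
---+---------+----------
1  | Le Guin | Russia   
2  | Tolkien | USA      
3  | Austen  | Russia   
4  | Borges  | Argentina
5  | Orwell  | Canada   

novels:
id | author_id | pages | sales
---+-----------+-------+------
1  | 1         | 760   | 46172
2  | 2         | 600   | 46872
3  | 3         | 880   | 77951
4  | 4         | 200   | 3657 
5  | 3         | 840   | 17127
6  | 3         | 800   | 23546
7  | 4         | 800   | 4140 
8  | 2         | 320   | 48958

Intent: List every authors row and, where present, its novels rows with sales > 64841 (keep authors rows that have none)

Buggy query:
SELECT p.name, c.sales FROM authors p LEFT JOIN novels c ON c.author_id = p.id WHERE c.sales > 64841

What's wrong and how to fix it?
Bug: Filtering c.sales in WHERE discards the NULL rows produced by LEFT JOIN, turning it into an inner join

Fix: Put 'c.sales > 64841' in the JOIN's ON clause instead of WHERE

Corrected query:
SELECT p.name, c.sales FROM authors p LEFT JOIN novels c ON c.author_id = p.id AND c.sales > 64841

Result:
name    | sales
--------+------
Le Guin | NULL 
Tolkien | NULL 
Austen  | 77951
Borges  | NULL 
Orwell  | NULL 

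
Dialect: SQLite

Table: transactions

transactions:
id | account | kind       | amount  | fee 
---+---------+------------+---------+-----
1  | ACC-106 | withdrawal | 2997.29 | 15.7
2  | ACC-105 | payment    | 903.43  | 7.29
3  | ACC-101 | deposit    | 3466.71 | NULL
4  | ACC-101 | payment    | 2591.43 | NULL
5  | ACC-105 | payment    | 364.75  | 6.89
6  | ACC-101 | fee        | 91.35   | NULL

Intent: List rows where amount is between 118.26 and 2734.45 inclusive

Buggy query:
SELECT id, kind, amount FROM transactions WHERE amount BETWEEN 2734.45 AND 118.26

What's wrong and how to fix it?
Bug: BETWEEN expects the lower bound first; with 2734.45 AND 118.26 the range is empty

Fix: Write BETWEEN 118.26 AND 2734.45

Corrected query:
SELECT id, kind, amount FROM transactions WHERE amount BETWEEN 118.26 AND 2734.45

Result:
id | kind    | amount 
---+---------+--------
2  | payment | 903.43 
4  | payment | 2591.43
5  | payment | 364.75 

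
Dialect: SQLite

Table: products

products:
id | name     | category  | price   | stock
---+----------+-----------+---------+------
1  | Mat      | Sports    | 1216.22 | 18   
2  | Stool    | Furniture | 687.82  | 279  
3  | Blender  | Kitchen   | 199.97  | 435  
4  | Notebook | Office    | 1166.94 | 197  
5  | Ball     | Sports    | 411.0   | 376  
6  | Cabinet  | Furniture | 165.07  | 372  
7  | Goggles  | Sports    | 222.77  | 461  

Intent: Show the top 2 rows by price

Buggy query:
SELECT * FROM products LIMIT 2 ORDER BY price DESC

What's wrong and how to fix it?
Bug: LIMIT must come after ORDER BY

Fix: Swap the clauses: ORDER BY first, then LIMIT

Corrected query:
SELECT * FROM products ORDER BY price DESC LIMIT 2

Result:
id | name     | category | price   | stock
---+----------+----------+---------+------
1  | Mat      | Sports   | 1216.22 | 18   
4  | Notebook | Office   | 1166.94 | 197  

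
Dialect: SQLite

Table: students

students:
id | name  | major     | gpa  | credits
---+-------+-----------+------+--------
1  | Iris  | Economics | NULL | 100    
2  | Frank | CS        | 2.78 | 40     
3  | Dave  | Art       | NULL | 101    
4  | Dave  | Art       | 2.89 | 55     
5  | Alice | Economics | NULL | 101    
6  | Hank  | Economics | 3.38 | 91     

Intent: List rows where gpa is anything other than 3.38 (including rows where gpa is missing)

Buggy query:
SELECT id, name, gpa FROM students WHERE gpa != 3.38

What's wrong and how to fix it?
Bug: Inequality against NULL is unknown, not true; rows with NULL are dropped

Fix: Handle NULL separately with IS NULL alongside the inequality

Corrected query:
SELECT id, name, gpa FROM students WHERE gpa != 3.38 OR gpa IS NULL

Result:
id | name  | gpa 
---+-------+-----
1  | Iris  | NULL
2  | Frank | 2.78
3  | Dave  | NULL
4  | Dave  | 2.89
5  | Alice | NULL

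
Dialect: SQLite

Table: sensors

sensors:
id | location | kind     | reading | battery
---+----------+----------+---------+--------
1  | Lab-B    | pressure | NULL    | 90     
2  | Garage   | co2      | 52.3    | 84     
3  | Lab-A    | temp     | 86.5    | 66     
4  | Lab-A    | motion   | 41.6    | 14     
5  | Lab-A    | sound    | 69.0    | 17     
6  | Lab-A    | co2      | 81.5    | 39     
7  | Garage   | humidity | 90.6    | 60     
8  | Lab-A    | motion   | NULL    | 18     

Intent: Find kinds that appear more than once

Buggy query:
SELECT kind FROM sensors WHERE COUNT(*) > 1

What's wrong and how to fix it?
Bug: COUNT(*) is an aggregate and cannot be used in WHERE

Fix: GROUP BY kind, then filter groups with HAVING COUNT(*) > 1

Corrected query:
SELECT kind FROM sensors GROUP BY kind HAVING COUNT(*) > 1

Result:
kind  
------
co2   
motion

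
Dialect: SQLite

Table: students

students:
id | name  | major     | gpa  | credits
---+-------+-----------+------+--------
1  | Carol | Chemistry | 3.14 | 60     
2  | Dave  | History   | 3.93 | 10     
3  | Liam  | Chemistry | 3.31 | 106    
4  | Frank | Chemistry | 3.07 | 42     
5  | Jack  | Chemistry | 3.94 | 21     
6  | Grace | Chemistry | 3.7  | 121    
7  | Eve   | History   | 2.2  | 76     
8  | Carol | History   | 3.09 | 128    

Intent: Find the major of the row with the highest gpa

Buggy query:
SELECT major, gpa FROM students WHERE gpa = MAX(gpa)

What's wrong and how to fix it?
Bug: WHERE is evaluated per row; an aggregate over the whole table isn't defined there

Fix: Wrap MAX in a scalar subquery so WHERE compares against a single value

Corrected query:
SELECT major, gpa FROM students WHERE gpa = (SELECT MAX(gpa) FROM students)

Result:
major     | gpa 
----------+-----
Chemistry | 3.94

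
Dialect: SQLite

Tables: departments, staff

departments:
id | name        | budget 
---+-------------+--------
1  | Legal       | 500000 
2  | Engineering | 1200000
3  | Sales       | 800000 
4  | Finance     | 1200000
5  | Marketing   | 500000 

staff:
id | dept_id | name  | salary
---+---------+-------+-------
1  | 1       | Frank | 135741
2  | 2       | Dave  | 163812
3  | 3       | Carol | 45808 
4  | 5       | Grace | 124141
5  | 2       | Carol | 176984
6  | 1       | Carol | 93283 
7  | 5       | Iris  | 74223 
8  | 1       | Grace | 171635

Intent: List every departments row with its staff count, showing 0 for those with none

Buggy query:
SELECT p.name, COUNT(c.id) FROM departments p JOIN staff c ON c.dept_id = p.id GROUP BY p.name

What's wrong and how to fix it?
Bug: An inner join excludes parents with zero children

Fix: Use LEFT JOIN so parents without children still appear (COUNT(c.id) gives 0)

Corrected query:
SELECT p.name, COUNT(c.id) FROM departments p LEFT JOIN staff c ON c.dept_id = p.id GROUP BY p.name

Result:
name        | COUNT(c.id)
------------+------------
Engineering | 2          
Finance     | 0          
Legal       | 3          
Marketing   | 2          
Sales       | 1          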